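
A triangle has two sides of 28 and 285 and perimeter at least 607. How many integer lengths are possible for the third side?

19

Triangle inequality: 257 < x < 313. Perimeter ≥ 607 gives x ≥ 607 − 28 − 285 = 294.
So 294 ≤ x < 313; integers 294 through 312: 19 values.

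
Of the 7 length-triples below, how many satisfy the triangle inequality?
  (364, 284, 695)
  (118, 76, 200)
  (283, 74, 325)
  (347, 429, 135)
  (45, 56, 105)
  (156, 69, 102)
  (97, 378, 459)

4

(284,364,695): 284+364 ≤ 695 → not valid
(76,118,200): 76+118 ≤ 200 → not valid
(74,283,325): 74+283 > 325 → valid
(135,347,429): 135+347 > 429 → valid
(45,56,105): 45+56 ≤ 105 → not valid
(69,102,156): 69+102 > 156 → valid
(97,378,459): 97+378 > 459 → valid
4 of the 7 triples form a triangle.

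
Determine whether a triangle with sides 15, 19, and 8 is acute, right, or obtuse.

obtuse

Compare the square of the longest side to the sum of squares of the other two: 8² + 15² = 289 < 361 = 19².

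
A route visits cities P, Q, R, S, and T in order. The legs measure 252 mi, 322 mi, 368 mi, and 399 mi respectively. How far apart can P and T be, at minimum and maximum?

The maximum is all hops collinear in one direction: 252 + 322 + 368 + 399 = 1341.
The longest hop is 399; the others sum to 942. Since 399 ≤ 942, the path can fold back on itself completely, so the minimum distance is 0.

0 ≤ PT ≤ 1341 mi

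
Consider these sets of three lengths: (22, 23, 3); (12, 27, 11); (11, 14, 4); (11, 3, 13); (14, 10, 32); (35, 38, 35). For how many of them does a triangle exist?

(3,22,23): 3+22 > 23 → valid
(11,12,27): 11+12 ≤ 27 → not valid
(4,11,14): 4+11 > 14 → valid
(3,11,13): 3+11 > 13 → valid
(10,14,32): 10+14 ≤ 32 → not valid
(35,35,38): 35+35 > 38 → valid
4 of the 6 triples form a triangle.

4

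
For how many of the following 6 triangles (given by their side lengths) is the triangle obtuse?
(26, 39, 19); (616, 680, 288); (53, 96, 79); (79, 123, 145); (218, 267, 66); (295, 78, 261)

4

(26,39,19): 19²+26² = 1037 < 1521 = 39² → obtuse
(616,680,288): 288²+616² = 462400 = 680² → right
(53,96,79): 53²+79² = 9050 < 9216 = 96² → obtuse
(79,123,145): 79²+123² = 21370 > 21025 = 145² → acute
(218,267,66): 66²+218² = 51880 < 71289 = 267² → obtuse
(295,78,261): 78²+261² = 74205 < 87025 = 295² → obtuse
4 of the 6 are obtuse.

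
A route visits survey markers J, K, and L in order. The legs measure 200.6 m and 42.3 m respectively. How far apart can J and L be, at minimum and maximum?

158.3 ≤ JL ≤ 242.9 m

By the triangle inequality, |200.6 − 42.3| ≤ JL ≤ 200.6 + 42.3.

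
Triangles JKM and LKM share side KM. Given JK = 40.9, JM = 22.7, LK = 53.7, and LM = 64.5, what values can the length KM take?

From triangle JKM: |40.9 − 22.7| < KM < 40.9 + 22.7, i.e. 18.2 < KM < 63.6.
From triangle LKM: 10.8 < KM < 118.2.
Both must hold, so KM lies in the intersection.

18.2 < KM < 63.6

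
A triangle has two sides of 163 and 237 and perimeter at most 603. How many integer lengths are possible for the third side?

129

Triangle inequality: 74 < x < 400. Perimeter ≤ 603 gives x ≤ 603 − 163 − 237 = 203.
So 74 < x ≤ 203; integers 75 through 203: 129 values.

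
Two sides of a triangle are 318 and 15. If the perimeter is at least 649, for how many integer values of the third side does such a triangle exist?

17

Triangle inequality: 303 < x < 333. Perimeter ≥ 649 gives x ≥ 649 − 318 − 15 = 316.
So 316 ≤ x < 333; integers 316 through 332: 17 values.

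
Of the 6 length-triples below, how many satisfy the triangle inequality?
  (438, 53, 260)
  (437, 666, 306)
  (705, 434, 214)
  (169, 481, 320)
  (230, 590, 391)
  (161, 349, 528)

3

(53,260,438): 53+260 ≤ 438 → not valid
(306,437,666): 306+437 > 666 → valid
(214,434,705): 214+434 ≤ 705 → not valid
(169,320,481): 169+320 > 481 → valid
(230,391,590): 230+391 > 590 → valid
(161,349,528): 161+349 ≤ 528 → not valid
3 of the 6 triples form a triangle.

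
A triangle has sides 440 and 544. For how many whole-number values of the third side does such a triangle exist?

879

The third side lies in the open interval (104, 984).
Integers from 105 to 983 inclusive: 983 − 105 + 1 = 879.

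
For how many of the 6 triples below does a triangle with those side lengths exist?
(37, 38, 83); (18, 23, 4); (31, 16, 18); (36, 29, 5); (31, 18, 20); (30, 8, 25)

3

(37,38,83): 37+38 ≤ 83 → not valid
(4,18,23): 4+18 ≤ 23 → not valid
(16,18,31): 16+18 > 31 → valid
(5,29,36): 5+29 ≤ 36 → not valid
(18,20,31): 18+20 > 31 → valid
(8,25,30): 8+25 > 30 → valid
3 of the 6 triples form a triangle.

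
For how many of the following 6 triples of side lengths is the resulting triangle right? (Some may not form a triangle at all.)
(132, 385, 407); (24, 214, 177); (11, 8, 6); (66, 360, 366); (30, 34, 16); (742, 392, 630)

4

(132,385,407): 132²+385² = 165649 = 407² → right
(24,214,177): 24+177 ≤ 214, not a triangle
(11,8,6): 6²+8² = 100 < 121 = 11² → obtuse
(66,360,366): 66²+360² = 133956 = 366² → right
(30,34,16): 16²+30² = 1156 = 34² → right
(742,392,630): 392²+630² = 550564 = 742² → right
4 of the 6 are right.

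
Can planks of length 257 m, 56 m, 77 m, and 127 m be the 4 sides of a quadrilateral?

Yes

A quadrilateral exists iff every side is shorter than the sum of the others — equivalently, the longest side is less than the sum of the rest.
Longest side 257 < 260 (sum of the remaining 3), so yes.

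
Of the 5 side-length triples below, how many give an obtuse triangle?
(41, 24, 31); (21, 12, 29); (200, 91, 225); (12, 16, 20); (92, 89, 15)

4

(41,24,31): 24²+31² = 1537 < 1681 = 41² → obtuse
(21,12,29): 12²+21² = 585 < 841 = 29² → obtuse
(200,91,225): 91²+200² = 48281 < 50625 = 225² → obtuse
(12,16,20): 12²+16² = 400 = 20² → right
(92,89,15): 15²+89² = 8146 < 8464 = 92² → obtuse
4 of the 5 are obtuse.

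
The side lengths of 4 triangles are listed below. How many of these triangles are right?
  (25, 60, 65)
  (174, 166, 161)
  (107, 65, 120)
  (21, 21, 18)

1

(25,60,65): 25²+60² = 4225 = 65² → right
(174,166,161): 161²+166² = 53477 > 30276 = 174² → acute
(107,65,120): 65²+107² = 15674 > 14400 = 120² → acute
(21,21,18): 18²+21² = 765 > 441 = 21² → acute
1 of the 4 is right.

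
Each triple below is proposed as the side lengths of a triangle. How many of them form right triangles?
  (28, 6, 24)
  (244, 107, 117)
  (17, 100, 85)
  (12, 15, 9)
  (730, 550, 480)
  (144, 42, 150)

3

(28,6,24): 6²+24² = 612 < 784 = 28² → obtuse
(244,107,117): 107+117 ≤ 244, not a triangle
(17,100,85): 17²+85² = 7514 < 10000 = 100² → obtuse
(12,15,9): 9²+12² = 225 = 15² → right
(730,550,480): 480²+550² = 532900 = 730² → right
(144,42,150): 42²+144² = 22500 = 150² → right
3 of the 6 are right.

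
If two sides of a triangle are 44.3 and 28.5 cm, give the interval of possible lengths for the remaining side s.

By the triangle inequality, s must be less than 44.3 + 28.5 = 72.8 and greater than |44.3 − 28.5| = 15.8.

15.8 < s < 72.8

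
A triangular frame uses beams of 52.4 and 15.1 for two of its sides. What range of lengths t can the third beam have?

By the triangle inequality, t must be less than 52.4 + 15.1 = 67.5 and greater than |52.4 − 15.1| = 37.3.

37.3 < t < 67.5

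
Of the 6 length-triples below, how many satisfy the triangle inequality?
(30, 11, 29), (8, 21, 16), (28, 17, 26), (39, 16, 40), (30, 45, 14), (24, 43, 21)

5

(11,29,30): 11+29 > 30 → valid
(8,16,21): 8+16 > 21 → valid
(17,26,28): 17+26 > 28 → valid
(16,39,40): 16+39 > 40 → valid
(14,30,45): 14+30 ≤ 45 → not valid
(21,24,43): 21+24 > 43 → valid
5 of the 6 triples form a triangle.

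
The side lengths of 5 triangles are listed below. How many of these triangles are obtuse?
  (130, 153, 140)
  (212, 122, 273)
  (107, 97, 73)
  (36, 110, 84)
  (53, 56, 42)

(130,153,140): 130²+140² = 36500 > 23409 = 153² → acute
(212,122,273): 122²+212² = 59828 < 74529 = 273² → obtuse
(107,97,73): 73²+97² = 14738 > 11449 = 107² → acute
(36,110,84): 36²+84² = 8352 < 12100 = 110² → obtuse
(53,56,42): 42²+53² = 4573 > 3136 = 56² → acute
2 of the 5 are obtuse.

2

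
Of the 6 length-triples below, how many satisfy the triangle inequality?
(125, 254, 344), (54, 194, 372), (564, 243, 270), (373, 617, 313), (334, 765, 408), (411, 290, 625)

3

(125,254,344): 125+254 > 344 → valid
(54,194,372): 54+194 ≤ 372 → not valid
(243,270,564): 243+270 ≤ 564 → not valid
(313,373,617): 313+373 > 617 → valid
(334,408,765): 334+408 ≤ 765 → not valid
(290,411,625): 290+411 > 625 → valid
3 of the 6 triples form a triangle.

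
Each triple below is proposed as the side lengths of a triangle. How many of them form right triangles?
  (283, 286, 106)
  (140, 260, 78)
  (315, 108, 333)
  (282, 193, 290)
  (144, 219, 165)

(283,286,106): 106²+283² = 91325 > 81796 = 286² → acute
(140,260,78): 78+140 ≤ 260, not a triangle
(315,108,333): 108²+315² = 110889 = 333² → right
(282,193,290): 193²+282² = 116773 > 84100 = 290² → acute
(144,219,165): 144²+165² = 47961 = 219² → right
2 of the 5 are right.

2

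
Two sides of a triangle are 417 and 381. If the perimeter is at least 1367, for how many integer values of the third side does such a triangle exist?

Triangle inequality: 36 < x < 798. Perimeter ≥ 1367 gives x ≥ 1367 − 417 − 381 = 569.
So 569 ≤ x < 798; integers 569 through 797: 229 values.

229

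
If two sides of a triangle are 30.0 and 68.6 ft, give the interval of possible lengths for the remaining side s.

By the triangle inequality, s must be less than 30.0 + 68.6 = 98.6 and greater than |30.0 − 68.6| = 38.6.

38.6 < s < 98.6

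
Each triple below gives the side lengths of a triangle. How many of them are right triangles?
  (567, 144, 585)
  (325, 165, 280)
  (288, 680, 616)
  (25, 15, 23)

(567,144,585): 144²+567² = 342225 = 585² → right
(325,165,280): 165²+280² = 105625 = 325² → right
(288,680,616): 288²+616² = 462400 = 680² → right
(25,15,23): 15²+23² = 754 > 625 = 25² → acute
3 of the 4 are right.

3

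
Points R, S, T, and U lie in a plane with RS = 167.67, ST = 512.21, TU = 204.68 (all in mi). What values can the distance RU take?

The maximum is all hops collinear in one direction: 167.67 + 512.21 + 204.68 = 884.56.
The longest hop is 512.21; the others sum to 372.35. Folding the others back against it leaves at least 512.21 − 372.35 = 139.86.

139.86 ≤ RU ≤ 884.56 mi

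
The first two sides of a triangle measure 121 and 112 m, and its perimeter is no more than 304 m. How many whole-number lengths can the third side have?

62

Triangle inequality: 9 < x < 233. Perimeter ≤ 304 gives x ≤ 304 − 121 − 112 = 71.
So 9 < x ≤ 71; integers 10 through 71: 62 values.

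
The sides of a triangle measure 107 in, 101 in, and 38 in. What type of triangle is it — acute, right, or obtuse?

acute

Compare the square of the longest side to the sum of squares of the other two: 38² + 101² = 11645 > 11449 = 107².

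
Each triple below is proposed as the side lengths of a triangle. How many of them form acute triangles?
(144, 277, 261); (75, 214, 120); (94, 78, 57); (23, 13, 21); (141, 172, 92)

(144,277,261): 144²+261² = 88857 > 76729 = 277² → acute
(75,214,120): 75+120 ≤ 214, not a triangle
(94,78,57): 57²+78² = 9333 > 8836 = 94² → acute
(23,13,21): 13²+21² = 610 > 529 = 23² → acute
(141,172,92): 92²+141² = 28345 < 29584 = 172² → obtuse
3 of the 5 are acute.

3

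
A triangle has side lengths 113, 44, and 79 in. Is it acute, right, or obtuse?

Compare the square of the longest side to the sum of squares of the other two: 44² + 79² = 8177 < 12769 = 113².

obtuse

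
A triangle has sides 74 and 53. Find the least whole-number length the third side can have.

22

The third side must be strictly greater than |74 − 53| = 21.
The smallest integer above 21 is 22.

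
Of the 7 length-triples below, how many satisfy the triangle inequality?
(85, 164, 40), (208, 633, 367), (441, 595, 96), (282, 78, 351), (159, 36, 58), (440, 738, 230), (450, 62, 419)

2

(40,85,164): 40+85 ≤ 164 → not valid
(208,367,633): 208+367 ≤ 633 → not valid
(96,441,595): 96+441 ≤ 595 → not valid
(78,282,351): 78+282 > 351 → valid
(36,58,159): 36+58 ≤ 159 → not valid
(230,440,738): 230+440 ≤ 738 → not valid
(62,419,450): 62+419 > 450 → valid
2 of the 7 triples form a triangle.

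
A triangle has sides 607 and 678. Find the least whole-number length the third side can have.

72

The third side must be strictly greater than |607 − 678| = 71.
The smallest integer above 71 is 72.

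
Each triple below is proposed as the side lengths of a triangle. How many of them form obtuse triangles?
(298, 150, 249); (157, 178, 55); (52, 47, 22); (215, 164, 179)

(298,150,249): 150²+249² = 84501 < 88804 = 298² → obtuse
(157,178,55): 55²+157² = 27674 < 31684 = 178² → obtuse
(52,47,22): 22²+47² = 2693 < 2704 = 52² → obtuse
(215,164,179): 164²+179² = 58937 > 46225 = 215² → acute
3 of the 4 are obtuse.

3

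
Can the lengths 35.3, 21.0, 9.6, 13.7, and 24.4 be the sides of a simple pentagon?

Yes

A pentagon exists iff every side is shorter than the sum of the others — equivalently, the longest side is less than the sum of the rest.
Longest side 35.3 < 68.7 (sum of the remaining 4), so yes.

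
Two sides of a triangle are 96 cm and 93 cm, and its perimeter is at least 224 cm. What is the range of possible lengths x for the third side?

Triangle inequality alone gives 3 < x < 189.
The perimeter condition gives x ≥ 224 − 96 − 93 = 35.
Intersecting the two: 35 ≤ x < 189.

35 ≤ x < 189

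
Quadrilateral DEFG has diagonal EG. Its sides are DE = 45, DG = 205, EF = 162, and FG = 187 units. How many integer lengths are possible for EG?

From triangle DEG: 160 < EG < 250.
From triangle FEG: 25 < EG < 349.
Intersection: 160 < EG < 250, so integers 161 through 249: 89 values.

89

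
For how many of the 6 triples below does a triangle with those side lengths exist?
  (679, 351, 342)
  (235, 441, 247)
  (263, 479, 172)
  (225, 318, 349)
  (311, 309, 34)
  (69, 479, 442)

5

(342,351,679): 342+351 > 679 → valid
(235,247,441): 235+247 > 441 → valid
(172,263,479): 172+263 ≤ 479 → not valid
(225,318,349): 225+318 > 349 → valid
(34,309,311): 34+309 > 311 → valid
(69,442,479): 69+442 > 479 → valid
5 of the 6 triples form a triangle.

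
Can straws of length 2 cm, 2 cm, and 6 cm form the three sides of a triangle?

No

The longest side is 6, but the other two sum to only 4.
4 < 6, so the triangle inequality fails.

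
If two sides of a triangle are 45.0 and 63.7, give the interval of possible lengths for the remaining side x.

By the triangle inequality, x must be less than 45.0 + 63.7 = 108.7 and greater than |45.0 − 63.7| = 18.7.

18.7 < x < 108.7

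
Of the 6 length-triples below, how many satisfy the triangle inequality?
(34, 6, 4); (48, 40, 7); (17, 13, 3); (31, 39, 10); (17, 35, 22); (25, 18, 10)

(4,6,34): 4+6 ≤ 34 → not valid
(7,40,48): 7+40 ≤ 48 → not valid
(3,13,17): 3+13 ≤ 17 → not valid
(10,31,39): 10+31 > 39 → valid
(17,22,35): 17+22 > 35 → valid
(10,18,25): 10+18 > 25 → valid
3 of the 6 triples form a triangle.

3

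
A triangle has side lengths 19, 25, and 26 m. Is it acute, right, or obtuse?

Compare the square of the longest side to the sum of squares of the other two: 19² + 25² = 986 > 676 = 26².

acute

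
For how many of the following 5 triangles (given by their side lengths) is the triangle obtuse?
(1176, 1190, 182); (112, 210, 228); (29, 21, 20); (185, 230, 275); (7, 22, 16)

1

(1176,1190,182): 182²+1176² = 1416100 = 1190² → right
(112,210,228): 112²+210² = 56644 > 51984 = 228² → acute
(29,21,20): 20²+21² = 841 = 29² → right
(185,230,275): 185²+230² = 87125 > 75625 = 275² → acute
(7,22,16): 7²+16² = 305 < 484 = 22² → obtuse
1 of the 5 is obtuse.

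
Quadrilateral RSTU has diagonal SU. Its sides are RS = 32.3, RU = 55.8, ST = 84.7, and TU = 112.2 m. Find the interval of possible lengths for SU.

27.5 < SU < 88.1

From triangle RSU: |32.3 − 55.8| < SU < 32.3 + 55.8, i.e. 23.5 < SU < 88.1.
From triangle TSU: 27.5 < SU < 196.9.
Both must hold, so SU lies in the intersection.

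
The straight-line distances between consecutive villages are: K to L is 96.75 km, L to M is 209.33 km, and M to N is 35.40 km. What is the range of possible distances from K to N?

77.18 ≤ KN ≤ 341.48 km

The maximum is all hops collinear in one direction: 96.75 + 209.33 + 35.40 = 341.48.
The longest hop is 209.33; the others sum to 132.15. Folding the others back against it leaves at least 209.33 − 132.15 = 77.18.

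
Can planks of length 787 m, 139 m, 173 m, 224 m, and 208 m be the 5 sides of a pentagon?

For a pentagon, each side must be shorter than the sum of the others.
Here the longest side is 787, but the remaining 4 sides sum to only 744.

No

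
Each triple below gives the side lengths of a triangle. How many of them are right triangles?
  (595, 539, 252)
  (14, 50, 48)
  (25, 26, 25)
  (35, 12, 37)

3

(595,539,252): 252²+539² = 354025 = 595² → right
(14,50,48): 14²+48² = 2500 = 50² → right
(25,26,25): 25²+25² = 1250 > 676 = 26² → acute
(35,12,37): 12²+35² = 1369 = 37² → right
3 of the 4 are right.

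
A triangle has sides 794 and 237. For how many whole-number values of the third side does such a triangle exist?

The third side lies in the open interval (557, 1031).
Integers from 558 to 1030 inclusive: 1030 − 558 + 1 = 473.

473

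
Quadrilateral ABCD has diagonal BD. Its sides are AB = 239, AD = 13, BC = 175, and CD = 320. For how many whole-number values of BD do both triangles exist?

25

From triangle ABD: 226 < BD < 252.
From triangle CBD: 145 < BD < 495.
Intersection: 226 < BD < 252, so integers 227 through 251: 25 values.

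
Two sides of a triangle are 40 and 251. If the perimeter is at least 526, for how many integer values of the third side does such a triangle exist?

Triangle inequality: 211 < x < 291. Perimeter ≥ 526 gives x ≥ 526 − 40 − 251 = 235.
So 235 ≤ x < 291; integers 235 through 290: 56 values.

56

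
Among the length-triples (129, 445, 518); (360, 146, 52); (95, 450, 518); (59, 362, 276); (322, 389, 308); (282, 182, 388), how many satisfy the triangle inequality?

(129,445,518): 129+445 > 518 → valid
(52,146,360): 52+146 ≤ 360 → not valid
(95,450,518): 95+450 > 518 → valid
(59,276,362): 59+276 ≤ 362 → not valid
(308,322,389): 308+322 > 389 → valid
(182,282,388): 182+282 > 388 → valid
4 of the 6 triples form a triangle.

4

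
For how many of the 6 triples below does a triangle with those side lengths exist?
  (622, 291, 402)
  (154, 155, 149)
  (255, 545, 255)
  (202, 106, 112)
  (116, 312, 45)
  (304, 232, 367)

(291,402,622): 291+402 > 622 → valid
(149,154,155): 149+154 > 155 → valid
(255,255,545): 255+255 ≤ 545 → not valid
(106,112,202): 106+112 > 202 → valid
(45,116,312): 45+116 ≤ 312 → not valid
(232,304,367): 232+304 > 367 → valid
4 of the 6 triples form a triangle.

4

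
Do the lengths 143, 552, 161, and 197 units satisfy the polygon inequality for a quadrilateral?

For a quadrilateral, each side must be shorter than the sum of the others.
Here the longest side is 552, but the remaining 3 sides sum to only 501.

No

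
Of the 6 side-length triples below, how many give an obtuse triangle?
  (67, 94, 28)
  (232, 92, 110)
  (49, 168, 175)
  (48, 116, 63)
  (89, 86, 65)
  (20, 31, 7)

1

(67,94,28): 28²+67² = 5273 < 8836 = 94² → obtuse
(232,92,110): 92+110 ≤ 232, not a triangle
(49,168,175): 49²+168² = 30625 = 175² → right
(48,116,63): 48+63 ≤ 116, not a triangle
(89,86,65): 65²+86² = 11621 > 7921 = 89² → acute
(20,31,7): 7+20 ≤ 31, not a triangle
1 of the 6 is obtuse.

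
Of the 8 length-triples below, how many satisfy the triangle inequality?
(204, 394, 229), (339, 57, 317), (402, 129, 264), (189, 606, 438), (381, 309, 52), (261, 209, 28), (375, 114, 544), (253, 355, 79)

3

(204,229,394): 204+229 > 394 → valid
(57,317,339): 57+317 > 339 → valid
(129,264,402): 129+264 ≤ 402 → not valid
(189,438,606): 189+438 > 606 → valid
(52,309,381): 52+309 ≤ 381 → not valid
(28,209,261): 28+209 ≤ 261 → not valid
(114,375,544): 114+375 ≤ 544 → not valid
(79,253,355): 79+253 ≤ 355 → not valid
3 of the 8 triples form a triangle.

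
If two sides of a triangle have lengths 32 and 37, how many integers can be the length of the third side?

63

The third side lies in the open interval (5, 69).
Integers from 6 to 68 inclusive: 68 − 6 + 1 = 63.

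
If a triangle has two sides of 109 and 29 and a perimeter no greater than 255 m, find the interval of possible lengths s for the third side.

Triangle inequality alone gives 80 < s < 138.
The perimeter condition gives s ≤ 255 − 109 − 29 = 117.
Intersecting the two: 80 < s ≤ 117.

80 < s ≤ 117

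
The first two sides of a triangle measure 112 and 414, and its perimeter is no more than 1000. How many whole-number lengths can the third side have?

Triangle inequality: 302 < x < 526. Perimeter ≤ 1000 gives x ≤ 1000 − 112 − 414 = 474.
So 302 < x ≤ 474; integers 303 through 474: 172 values.

172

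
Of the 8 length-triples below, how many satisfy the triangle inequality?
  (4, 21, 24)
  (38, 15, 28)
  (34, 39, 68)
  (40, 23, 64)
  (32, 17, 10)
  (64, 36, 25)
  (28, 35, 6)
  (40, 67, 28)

(4,21,24): 4+21 > 24 → valid
(15,28,38): 15+28 > 38 → valid
(34,39,68): 34+39 > 68 → valid
(23,40,64): 23+40 ≤ 64 → not valid
(10,17,32): 10+17 ≤ 32 → not valid
(25,36,64): 25+36 ≤ 64 → not valid
(6,28,35): 6+28 ≤ 35 → not valid
(28,40,67): 28+40 > 67 → valid
4 of the 8 triples form a triangle.

4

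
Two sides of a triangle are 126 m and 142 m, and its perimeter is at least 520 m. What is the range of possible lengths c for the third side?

Triangle inequality alone gives 16 < c < 268.
The perimeter condition gives c ≥ 520 − 126 − 142 = 252.
Intersecting the two: 252 ≤ c < 268.

252 ≤ c < 268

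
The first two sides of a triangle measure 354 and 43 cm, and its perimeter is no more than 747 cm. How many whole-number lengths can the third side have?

Triangle inequality: 311 < x < 397. Perimeter ≤ 747 gives x ≤ 747 − 354 − 43 = 350.
So 311 < x ≤ 350; integers 312 through 350: 39 values.

39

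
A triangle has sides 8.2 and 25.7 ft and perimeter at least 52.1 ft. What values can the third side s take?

18.2 ≤ s < 33.9 ft

Triangle inequality alone gives 17.5 < s < 33.9.
The perimeter condition gives s ≥ 52.1 − 8.2 − 25.7 = 18.2.
Intersecting the two: 18.2 ≤ s < 33.9.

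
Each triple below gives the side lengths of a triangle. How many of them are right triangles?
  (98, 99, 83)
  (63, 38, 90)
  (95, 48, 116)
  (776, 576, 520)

(98,99,83): 83²+98² = 16493 > 9801 = 99² → acute
(63,38,90): 38²+63² = 5413 < 8100 = 90² → obtuse
(95,48,116): 48²+95² = 11329 < 13456 = 116² → obtuse
(776,576,520): 520²+576² = 602176 = 776² → right
1 of the 4 is right.

1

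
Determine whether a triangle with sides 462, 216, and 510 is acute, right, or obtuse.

right

Compare the square of the longest side to the sum of squares of the other two: 216² + 462² = 260100 = 510².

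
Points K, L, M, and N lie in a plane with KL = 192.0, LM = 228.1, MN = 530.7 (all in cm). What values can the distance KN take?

The maximum is all hops collinear in one direction: 192.0 + 228.1 + 530.7 = 950.8.
The longest hop is 530.7; the others sum to 420.1. Folding the others back against it leaves at least 530.7 − 420.1 = 110.6.

110.6 ≤ KN ≤ 950.8 cm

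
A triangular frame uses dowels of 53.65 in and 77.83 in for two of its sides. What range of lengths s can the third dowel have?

24.18 < s < 131.48

By the triangle inequality, s must be less than 53.65 + 77.83 = 131.48 and greater than |53.65 − 77.83| = 24.18.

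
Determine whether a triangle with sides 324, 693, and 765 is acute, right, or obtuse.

Compare the square of the longest side to the sum of squares of the other two: 324² + 693² = 585225 = 765².

right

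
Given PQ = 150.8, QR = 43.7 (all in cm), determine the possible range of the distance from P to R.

By the triangle inequality, |150.8 − 43.7| ≤ PR ≤ 150.8 + 43.7.

107.1 ≤ PR ≤ 194.5 cm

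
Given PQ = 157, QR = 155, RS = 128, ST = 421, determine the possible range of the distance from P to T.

The maximum is all hops collinear in one direction: 157 + 155 + 128 + 421 = 861.
The longest hop is 421; the others sum to 440. Since 421 ≤ 440, the path can fold back on itself completely, so the minimum distance is 0.

0 ≤ PT ≤ 861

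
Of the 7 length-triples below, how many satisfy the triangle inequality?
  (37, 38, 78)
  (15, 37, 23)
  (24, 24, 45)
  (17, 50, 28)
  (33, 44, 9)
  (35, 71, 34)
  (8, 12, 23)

(37,38,78): 37+38 ≤ 78 → not valid
(15,23,37): 15+23 > 37 → valid
(24,24,45): 24+24 > 45 → valid
(17,28,50): 17+28 ≤ 50 → not valid
(9,33,44): 9+33 ≤ 44 → not valid
(34,35,71): 34+35 ≤ 71 → not valid
(8,12,23): 8+12 ≤ 23 → not valid
2 of the 7 triples form a triangle.

2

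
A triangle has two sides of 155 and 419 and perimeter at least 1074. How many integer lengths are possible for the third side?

74

Triangle inequality: 264 < x < 574. Perimeter ≥ 1074 gives x ≥ 1074 − 155 − 419 = 500.
So 500 ≤ x < 574; integers 500 through 573: 74 values.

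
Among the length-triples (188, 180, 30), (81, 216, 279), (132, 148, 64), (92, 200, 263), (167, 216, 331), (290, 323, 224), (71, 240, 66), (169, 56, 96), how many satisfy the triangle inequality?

6

(30,180,188): 30+180 > 188 → valid
(81,216,279): 81+216 > 279 → valid
(64,132,148): 64+132 > 148 → valid
(92,200,263): 92+200 > 263 → valid
(167,216,331): 167+216 > 331 → valid
(224,290,323): 224+290 > 323 → valid
(66,71,240): 66+71 ≤ 240 → not valid
(56,96,169): 56+96 ≤ 169 → not valid
6 of the 8 triples form a triangle.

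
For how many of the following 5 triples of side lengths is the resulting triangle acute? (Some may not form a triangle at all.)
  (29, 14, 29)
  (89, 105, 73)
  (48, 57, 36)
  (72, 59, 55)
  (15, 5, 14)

(29,14,29): 14²+29² = 1037 > 841 = 29² → acute
(89,105,73): 73²+89² = 13250 > 11025 = 105² → acute
(48,57,36): 36²+48² = 3600 > 3249 = 57² → acute
(72,59,55): 55²+59² = 6506 > 5184 = 72² → acute
(15,5,14): 5²+14² = 221 < 225 = 15² → obtuse
4 of the 5 are acute.

4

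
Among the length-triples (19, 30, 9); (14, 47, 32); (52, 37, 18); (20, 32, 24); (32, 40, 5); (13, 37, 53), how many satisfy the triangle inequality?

(9,19,30): 9+19 ≤ 30 → not valid
(14,32,47): 14+32 ≤ 47 → not valid
(18,37,52): 18+37 > 52 → valid
(20,24,32): 20+24 > 32 → valid
(5,32,40): 5+32 ≤ 40 → not valid
(13,37,53): 13+37 ≤ 53 → not valid
2 of the 6 triples form a triangle.

2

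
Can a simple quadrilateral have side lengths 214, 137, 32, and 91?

Yes

A quadrilateral exists iff every side is shorter than the sum of the others — equivalently, the longest side is less than the sum of the rest.
Longest side 214 < 260 (sum of the remaining 3), so yes.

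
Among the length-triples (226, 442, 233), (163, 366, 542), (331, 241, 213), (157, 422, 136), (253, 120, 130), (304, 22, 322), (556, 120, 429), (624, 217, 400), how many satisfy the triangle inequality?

(226,233,442): 226+233 > 442 → valid
(163,366,542): 163+366 ≤ 542 → not valid
(213,241,331): 213+241 > 331 → valid
(136,157,422): 136+157 ≤ 422 → not valid
(120,130,253): 120+130 ≤ 253 → not valid
(22,304,322): 22+304 > 322 → valid
(120,429,556): 120+429 ≤ 556 → not valid
(217,400,624): 217+400 ≤ 624 → not valid
3 of the 8 triples form a triangle.

3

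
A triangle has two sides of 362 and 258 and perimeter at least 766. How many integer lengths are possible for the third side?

Triangle inequality: 104 < x < 620. Perimeter ≥ 766 gives x ≥ 766 − 362 − 258 = 146.
So 146 ≤ x < 620; integers 146 through 619: 474 values.

474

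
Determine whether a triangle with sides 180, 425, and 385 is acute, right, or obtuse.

Compare the square of the longest side to the sum of squares of the other two: 180² + 385² = 180625 = 425².

right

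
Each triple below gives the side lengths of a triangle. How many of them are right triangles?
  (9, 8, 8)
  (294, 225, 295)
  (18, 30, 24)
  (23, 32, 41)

(9,8,8): 8²+8² = 128 > 81 = 9² → acute
(294,225,295): 225²+294² = 137061 > 87025 = 295² → acute
(18,30,24): 18²+24² = 900 = 30² → right
(23,32,41): 23²+32² = 1553 < 1681 = 41² → obtuse
1 of the 4 is right.

1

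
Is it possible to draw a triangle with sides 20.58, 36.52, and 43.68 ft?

The longest side is 43.68, and the other two sum to 57.10.
Since 57.10 > 43.68, the triangle inequality holds.

Yes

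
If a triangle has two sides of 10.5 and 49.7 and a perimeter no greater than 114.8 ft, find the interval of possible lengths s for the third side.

Triangle inequality alone gives 39.2 < s < 60.2.
The perimeter condition gives s ≤ 114.8 − 10.5 − 49.7 = 54.6.
Intersecting the two: 39.2 < s ≤ 54.6.

39.2 < s ≤ 54.6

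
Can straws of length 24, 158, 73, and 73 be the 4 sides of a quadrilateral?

A quadrilateral exists iff every side is shorter than the sum of the others — equivalently, the longest side is less than the sum of the rest.
Longest side 158 < 170 (sum of the remaining 3), so yes.

Yes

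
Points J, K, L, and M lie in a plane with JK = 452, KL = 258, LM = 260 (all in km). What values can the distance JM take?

0 ≤ JM ≤ 970 km

The maximum is all hops collinear in one direction: 452 + 258 + 260 = 970.
The longest hop is 452; the others sum to 518. Since 452 ≤ 518, the path can fold back on itself completely, so the minimum distance is 0.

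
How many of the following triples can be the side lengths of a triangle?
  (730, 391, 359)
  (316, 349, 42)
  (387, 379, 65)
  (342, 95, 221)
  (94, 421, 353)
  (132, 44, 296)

4

(359,391,730): 359+391 > 730 → valid
(42,316,349): 42+316 > 349 → valid
(65,379,387): 65+379 > 387 → valid
(95,221,342): 95+221 ≤ 342 → not valid
(94,353,421): 94+353 > 421 → valid
(44,132,296): 44+132 ≤ 296 → not valid
4 of the 6 triples form a triangle.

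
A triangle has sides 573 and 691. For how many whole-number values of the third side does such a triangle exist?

1145

The third side lies in the open interval (118, 1264).
Integers from 119 to 1263 inclusive: 1263 − 119 + 1 = 1145.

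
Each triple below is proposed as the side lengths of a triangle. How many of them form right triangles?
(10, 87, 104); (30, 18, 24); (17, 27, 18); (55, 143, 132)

2

(10,87,104): 10+87 ≤ 104, not a triangle
(30,18,24): 18²+24² = 900 = 30² → right
(17,27,18): 17²+18² = 613 < 729 = 27² → obtuse
(55,143,132): 55²+132² = 20449 = 143² → right
2 of the 4 are right.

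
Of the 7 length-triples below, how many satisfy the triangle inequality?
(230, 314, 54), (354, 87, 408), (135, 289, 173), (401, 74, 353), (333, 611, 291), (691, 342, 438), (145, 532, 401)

(54,230,314): 54+230 ≤ 314 → not valid
(87,354,408): 87+354 > 408 → valid
(135,173,289): 135+173 > 289 → valid
(74,353,401): 74+353 > 401 → valid
(291,333,611): 291+333 > 611 → valid
(342,438,691): 342+438 > 691 → valid
(145,401,532): 145+401 > 532 → valid
6 of the 7 triples form a triangle.

6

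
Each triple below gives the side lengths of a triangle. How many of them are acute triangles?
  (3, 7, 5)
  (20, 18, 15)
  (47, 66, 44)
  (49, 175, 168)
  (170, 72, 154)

(3,7,5): 3²+5² = 34 < 49 = 7² → obtuse
(20,18,15): 15²+18² = 549 > 400 = 20² → acute
(47,66,44): 44²+47² = 4145 < 4356 = 66² → obtuse
(49,175,168): 49²+168² = 30625 = 175² → right
(170,72,154): 72²+154² = 28900 = 170² → right
1 of the 5 is acute.

1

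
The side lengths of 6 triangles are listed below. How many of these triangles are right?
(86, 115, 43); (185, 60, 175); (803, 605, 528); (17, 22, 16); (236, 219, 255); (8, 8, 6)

(86,115,43): 43²+86² = 9245 < 13225 = 115² → obtuse
(185,60,175): 60²+175² = 34225 = 185² → right
(803,605,528): 528²+605² = 644809 = 803² → right
(17,22,16): 16²+17² = 545 > 484 = 22² → acute
(236,219,255): 219²+236² = 103657 > 65025 = 255² → acute
(8,8,6): 6²+8² = 100 > 64 = 8² → acute
2 of the 6 are right.

2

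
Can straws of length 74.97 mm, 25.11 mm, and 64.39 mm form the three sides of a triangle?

Yes

The longest side is 74.97, and the other two sum to 89.50.
Since 89.50 > 74.97, the triangle inequality holds.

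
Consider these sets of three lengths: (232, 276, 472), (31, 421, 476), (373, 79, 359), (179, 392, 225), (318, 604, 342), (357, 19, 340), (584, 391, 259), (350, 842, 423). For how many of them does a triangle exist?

(232,276,472): 232+276 > 472 → valid
(31,421,476): 31+421 ≤ 476 → not valid
(79,359,373): 79+359 > 373 → valid
(179,225,392): 179+225 > 392 → valid
(318,342,604): 318+342 > 604 → valid
(19,340,357): 19+340 > 357 → valid
(259,391,584): 259+391 > 584 → valid
(350,423,842): 350+423 ≤ 842 → not valid
6 of the 8 triples form a triangle.

6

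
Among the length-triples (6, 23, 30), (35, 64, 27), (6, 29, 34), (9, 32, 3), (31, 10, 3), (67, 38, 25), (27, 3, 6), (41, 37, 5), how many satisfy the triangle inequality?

(6,23,30): 6+23 ≤ 30 → not valid
(27,35,64): 27+35 ≤ 64 → not valid
(6,29,34): 6+29 > 34 → valid
(3,9,32): 3+9 ≤ 32 → not valid
(3,10,31): 3+10 ≤ 31 → not valid
(25,38,67): 25+38 ≤ 67 → not valid
(3,6,27): 3+6 ≤ 27 → not valid
(5,37,41): 5+37 > 41 → valid
2 of the 8 triples form a triangle.

2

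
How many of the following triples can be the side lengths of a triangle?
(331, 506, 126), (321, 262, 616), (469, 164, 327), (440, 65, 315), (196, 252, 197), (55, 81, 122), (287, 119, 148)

3

(126,331,506): 126+331 ≤ 506 → not valid
(262,321,616): 262+321 ≤ 616 → not valid
(164,327,469): 164+327 > 469 → valid
(65,315,440): 65+315 ≤ 440 → not valid
(196,197,252): 196+197 > 252 → valid
(55,81,122): 55+81 > 122 → valid
(119,148,287): 119+148 ≤ 287 → not valid
3 of the 7 triples form a triangle.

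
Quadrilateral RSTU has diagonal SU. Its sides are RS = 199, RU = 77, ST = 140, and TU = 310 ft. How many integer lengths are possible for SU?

From triangle RSU: 122 < SU < 276.
From triangle TSU: 170 < SU < 450.
Intersection: 170 < SU < 276, so integers 171 through 275: 105 values.

105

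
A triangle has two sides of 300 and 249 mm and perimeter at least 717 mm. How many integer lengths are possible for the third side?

381

Triangle inequality: 51 < x < 549. Perimeter ≥ 717 gives x ≥ 717 − 300 − 249 = 168.
So 168 ≤ x < 549; integers 168 through 548: 381 values.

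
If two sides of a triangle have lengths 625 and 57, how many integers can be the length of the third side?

The third side lies in the open interval (568, 682).
Integers from 569 to 681 inclusive: 681 − 569 + 1 = 113.

113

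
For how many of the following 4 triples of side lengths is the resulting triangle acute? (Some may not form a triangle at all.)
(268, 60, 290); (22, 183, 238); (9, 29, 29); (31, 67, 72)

(268,60,290): 60²+268² = 75424 < 84100 = 290² → obtuse
(22,183,238): 22+183 ≤ 238, not a triangle
(9,29,29): 9²+29² = 922 > 841 = 29² → acute
(31,67,72): 31²+67² = 5450 > 5184 = 72² → acute
2 of the 4 are acute.

2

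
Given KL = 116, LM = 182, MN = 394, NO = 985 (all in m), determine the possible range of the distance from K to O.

293 ≤ KO ≤ 1677 m

The maximum is all hops collinear in one direction: 116 + 182 + 394 + 985 = 1677.
The longest hop is 985; the others sum to 692. Folding the others back against it leaves at least 985 − 692 = 293.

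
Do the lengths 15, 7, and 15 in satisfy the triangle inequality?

The longest side is 15, and the other two sum to 22.
Since 22 > 15, the triangle inequality holds.

Yes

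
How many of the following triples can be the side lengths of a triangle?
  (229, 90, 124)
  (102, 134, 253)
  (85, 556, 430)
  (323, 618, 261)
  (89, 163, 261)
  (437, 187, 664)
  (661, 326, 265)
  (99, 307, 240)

1

(90,124,229): 90+124 ≤ 229 → not valid
(102,134,253): 102+134 ≤ 253 → not valid
(85,430,556): 85+430 ≤ 556 → not valid
(261,323,618): 261+323 ≤ 618 → not valid
(89,163,261): 89+163 ≤ 261 → not valid
(187,437,664): 187+437 ≤ 664 → not valid
(265,326,661): 265+326 ≤ 661 → not valid
(99,240,307): 99+240 > 307 → valid
1 of the 8 triples forms a triangle.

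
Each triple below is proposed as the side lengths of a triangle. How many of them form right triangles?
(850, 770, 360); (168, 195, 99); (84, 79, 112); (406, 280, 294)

3

(850,770,360): 360²+770² = 722500 = 850² → right
(168,195,99): 99²+168² = 38025 = 195² → right
(84,79,112): 79²+84² = 13297 > 12544 = 112² → acute
(406,280,294): 280²+294² = 164836 = 406² → right
3 of the 4 are right.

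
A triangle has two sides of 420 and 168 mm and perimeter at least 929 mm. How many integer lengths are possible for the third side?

Triangle inequality: 252 < x < 588. Perimeter ≥ 929 gives x ≥ 929 − 420 − 168 = 341.
So 341 ≤ x < 588; integers 341 through 587: 247 values.

247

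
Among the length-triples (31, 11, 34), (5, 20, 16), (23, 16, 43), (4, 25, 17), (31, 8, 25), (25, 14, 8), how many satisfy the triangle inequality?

(11,31,34): 11+31 > 34 → valid
(5,16,20): 5+16 > 20 → valid
(16,23,43): 16+23 ≤ 43 → not valid
(4,17,25): 4+17 ≤ 25 → not valid
(8,25,31): 8+25 > 31 → valid
(8,14,25): 8+14 ≤ 25 → not valid
3 of the 6 triples form a triangle.

3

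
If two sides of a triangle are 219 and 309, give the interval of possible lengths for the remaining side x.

90 < x < 528

By the triangle inequality, x must be less than 219 + 309 = 528 and greater than |219 − 309| = 90.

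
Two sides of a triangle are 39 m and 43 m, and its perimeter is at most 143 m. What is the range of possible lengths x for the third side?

4 < x ≤ 61

Triangle inequality alone gives 4 < x < 82.
The perimeter condition gives x ≤ 143 − 39 − 43 = 61.
Intersecting the two: 4 < x ≤ 61.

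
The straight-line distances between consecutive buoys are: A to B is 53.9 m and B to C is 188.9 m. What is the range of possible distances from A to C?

By the triangle inequality, |53.9 − 188.9| ≤ AC ≤ 53.9 + 188.9.

135.0 ≤ AC ≤ 242.8 m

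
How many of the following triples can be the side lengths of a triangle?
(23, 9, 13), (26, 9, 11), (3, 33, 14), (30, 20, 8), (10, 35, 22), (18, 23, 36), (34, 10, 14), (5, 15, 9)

1

(9,13,23): 9+13 ≤ 23 → not valid
(9,11,26): 9+11 ≤ 26 → not valid
(3,14,33): 3+14 ≤ 33 → not valid
(8,20,30): 8+20 ≤ 30 → not valid
(10,22,35): 10+22 ≤ 35 → not valid
(18,23,36): 18+23 > 36 → valid
(10,14,34): 10+14 ≤ 34 → not valid
(5,9,15): 5+9 ≤ 15 → not valid
1 of the 8 triples forms a triangle.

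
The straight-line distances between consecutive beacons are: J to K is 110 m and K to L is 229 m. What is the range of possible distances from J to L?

119 ≤ JL ≤ 339 m

By the triangle inequality, |110 − 229| ≤ JL ≤ 110 + 229.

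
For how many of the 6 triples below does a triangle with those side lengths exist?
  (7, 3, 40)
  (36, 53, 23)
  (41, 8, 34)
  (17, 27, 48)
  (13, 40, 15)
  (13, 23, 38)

2

(3,7,40): 3+7 ≤ 40 → not valid
(23,36,53): 23+36 > 53 → valid
(8,34,41): 8+34 > 41 → valid
(17,27,48): 17+27 ≤ 48 → not valid
(13,15,40): 13+15 ≤ 40 → not valid
(13,23,38): 13+23 ≤ 38 → not valid
2 of the 6 triples form a triangle.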